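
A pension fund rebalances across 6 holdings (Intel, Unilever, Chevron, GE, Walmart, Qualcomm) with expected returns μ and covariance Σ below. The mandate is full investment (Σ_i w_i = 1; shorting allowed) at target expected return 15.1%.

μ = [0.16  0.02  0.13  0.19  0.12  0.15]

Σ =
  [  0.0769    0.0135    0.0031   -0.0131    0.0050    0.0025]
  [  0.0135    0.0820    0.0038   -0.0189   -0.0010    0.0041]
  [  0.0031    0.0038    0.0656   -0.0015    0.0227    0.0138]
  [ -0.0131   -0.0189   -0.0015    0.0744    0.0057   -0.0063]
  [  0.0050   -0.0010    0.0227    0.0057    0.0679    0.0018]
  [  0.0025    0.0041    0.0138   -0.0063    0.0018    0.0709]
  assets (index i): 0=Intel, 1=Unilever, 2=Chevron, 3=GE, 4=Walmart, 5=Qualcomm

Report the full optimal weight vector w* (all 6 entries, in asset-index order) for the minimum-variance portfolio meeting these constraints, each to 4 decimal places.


0.2237  0.0652  0.1157  0.3078  0.0919  0.1957

p=Σ⁻¹μ = [2.3787  0.4473  1.1838  3.2154  0.8790  2.0389]
q=Σ⁻¹𝟙 = [12.5940  13.7450  8.4434  19.6950  9.1888  12.7388]
a=μᵀp=1.565672  b=𝟙ᵀp=10.143107  c=𝟙ᵀq=76.404998  D=ac−b²=16.742532
λ₁=(c·0.151−b)/D = (76.404998·0.151−10.143107)/16.742532 = 0.083264
λ₂=(a−b·0.151)/D = (1.565672−10.143107·0.151)/16.742532 = 0.002034
w* = 0.083264·p + 0.002034·q:
  w_0 = 0.083264·2.3787 + 0.002034·12.5940 = 0.2237  (Intel)
  w_1 = 0.083264·0.4473 + 0.002034·13.7450 = 0.0652  (Unilever)
  w_2 = 0.083264·1.1838 + 0.002034·8.4434 = 0.1157  (Chevron)
  w_3 = 0.083264·3.2154 + 0.002034·19.6950 = 0.3078  (GE)
  w_4 = 0.083264·0.8790 + 0.002034·9.1888 = 0.0919  (Walmart)
  w_5 = 0.083264·2.0389 + 0.002034·12.7388 = 0.1957  (Qualcomm)
Σw_i=1.0000  μᵀw=0.1510
σ²=wᵀΣw=λ₁·μ_p+λ₂ = 0.083264·0.151 + 0.002034 = 0.014607 ≈ 0.0146


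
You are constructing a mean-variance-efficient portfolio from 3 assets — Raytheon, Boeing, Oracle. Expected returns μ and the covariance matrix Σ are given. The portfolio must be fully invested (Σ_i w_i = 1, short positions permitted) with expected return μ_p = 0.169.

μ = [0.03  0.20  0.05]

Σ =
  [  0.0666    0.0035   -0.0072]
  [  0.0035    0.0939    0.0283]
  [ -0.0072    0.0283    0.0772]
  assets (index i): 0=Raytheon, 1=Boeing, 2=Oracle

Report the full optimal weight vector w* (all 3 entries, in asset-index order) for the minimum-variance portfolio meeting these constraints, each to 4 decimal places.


u=Σ⁻¹μ = [0.3255  2.1511  -0.1105]
v=Σ⁻¹𝟙 = [15.9858  6.4085  12.0950]
a=μᵀu=0.434458  b=𝟙ᵀu=2.366030  c=𝟙ᵀv=34.489358  D=ac−b²=9.386095
λ₁=(c·0.169−b)/D = (34.489358·0.169−2.366030)/9.386095 = 0.368915
λ₂=(a−b·0.169)/D = (0.434458−2.366030·0.169)/9.386095 = 0.003686
w* = 0.368915·u + 0.003686·v:
  w_0 = 0.368915·0.3255 + 0.003686·15.9858 = 0.1790  (Raytheon)
  w_1 = 0.368915·2.1511 + 0.003686·6.4085 = 0.8172  (Boeing)
  w_2 = 0.368915·-0.1105 + 0.003686·12.0950 = 0.0038  (Oracle)
Σw_i=1.0000  μᵀw=0.1690
σ²=wᵀΣw=λ₁·μ_p+λ₂ = 0.368915·0.169 + 0.003686 = 0.066033 ≈ 0.0660

0.1790  0.8172  0.0038


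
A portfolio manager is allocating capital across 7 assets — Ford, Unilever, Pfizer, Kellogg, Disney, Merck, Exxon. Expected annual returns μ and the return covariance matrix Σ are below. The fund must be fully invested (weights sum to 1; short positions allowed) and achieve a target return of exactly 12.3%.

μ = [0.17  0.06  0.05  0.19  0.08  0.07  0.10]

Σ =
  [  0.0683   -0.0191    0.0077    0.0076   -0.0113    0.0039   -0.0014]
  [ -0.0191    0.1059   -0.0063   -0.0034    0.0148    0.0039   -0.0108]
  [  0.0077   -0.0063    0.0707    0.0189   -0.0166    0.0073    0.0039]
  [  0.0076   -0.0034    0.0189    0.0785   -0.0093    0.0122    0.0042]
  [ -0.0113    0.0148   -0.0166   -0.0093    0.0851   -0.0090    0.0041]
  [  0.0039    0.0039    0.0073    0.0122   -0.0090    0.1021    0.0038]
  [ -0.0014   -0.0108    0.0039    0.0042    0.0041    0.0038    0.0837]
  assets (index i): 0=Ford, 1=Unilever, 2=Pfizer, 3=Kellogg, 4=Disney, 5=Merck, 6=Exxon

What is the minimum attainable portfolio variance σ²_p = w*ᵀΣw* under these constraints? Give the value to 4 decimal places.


x=Σ⁻¹μ = [2.7550  1.0585  0.1307  2.2139  1.3688  0.3429  1.1776]
y=Σ⁻¹𝟙 = [18.1081  12.4827  13.3077  8.3756  15.7382  7.6252  11.7035]
a=μᵀx=1.210291  b=𝟙ᵀx=9.047266  c=𝟙ᵀy=87.341076  D=ac−b²=23.855121
λ₁=(c·0.123−b)/D = (87.341076·0.123−9.047266)/23.855121 = 0.071083
λ₂=(a−b·0.123)/D = (1.210291−9.047266·0.123)/23.855121 = 0.004086
w* = 0.071083·x + 0.004086·y:
  w_0 = 0.071083·2.7550 + 0.004086·18.1081 = 0.2698  (Ford)
  w_1 = 0.071083·1.0585 + 0.004086·12.4827 = 0.1262  (Unilever)
  w_2 = 0.071083·0.1307 + 0.004086·13.3077 = 0.0637  (Pfizer)
  w_3 = 0.071083·2.2139 + 0.004086·8.3756 = 0.1916  (Kellogg)
  w_4 = 0.071083·1.3688 + 0.004086·15.7382 = 0.1616  (Disney)
  w_5 = 0.071083·0.3429 + 0.004086·7.6252 = 0.0555  (Merck)
  w_6 = 0.071083·1.1776 + 0.004086·11.7035 = 0.1315  (Exxon)
Σw_i=1.0000  μᵀw=0.1230
σ²=wᵀΣw=λ₁·μ_p+λ₂ = 0.071083·0.123 + 0.004086 = 0.012829 ≈ 0.0128

0.0128


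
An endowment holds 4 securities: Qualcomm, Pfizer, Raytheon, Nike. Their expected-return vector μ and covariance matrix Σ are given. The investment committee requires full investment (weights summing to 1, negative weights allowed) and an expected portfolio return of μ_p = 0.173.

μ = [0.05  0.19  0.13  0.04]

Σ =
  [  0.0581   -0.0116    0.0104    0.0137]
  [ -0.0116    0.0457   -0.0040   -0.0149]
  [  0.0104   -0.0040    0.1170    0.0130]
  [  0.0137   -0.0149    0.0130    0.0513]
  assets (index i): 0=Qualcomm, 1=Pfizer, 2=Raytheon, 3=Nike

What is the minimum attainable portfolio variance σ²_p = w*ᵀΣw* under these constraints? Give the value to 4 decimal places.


0.0296

g=Σ⁻¹μ = [1.3137  5.1206  0.9842  1.6667]
h=Σ⁻¹𝟙 = [17.5788  34.4593  5.5628  23.3976]
a=μᵀg=1.233214  b=𝟙ᵀg=9.085274  c=𝟙ᵀh=80.998496  D=ac−b²=17.346301
λ₁=(c·0.173−b)/D = (80.998496·0.173−9.085274)/17.346301 = 0.284064
λ₂=(a−b·0.173)/D = (1.233214−9.085274·0.173)/17.346301 = -0.019516
w* = 0.284064·g + -0.019516·h:
  w_0 = 0.284064·1.3137 + -0.019516·17.5788 = 0.0301  (Qualcomm)
  w_1 = 0.284064·5.1206 + -0.019516·34.4593 = 0.7821  (Pfizer)
  w_2 = 0.284064·0.9842 + -0.019516·5.5628 = 0.1710  (Raytheon)
  w_3 = 0.284064·1.6667 + -0.019516·23.3976 = 0.0168  (Nike)
Σw_i=1.0000  μᵀw=0.1730
σ²=wᵀΣw=λ₁·μ_p+λ₂ = 0.284064·0.173 + -0.019516 = 0.029627 ≈ 0.0296


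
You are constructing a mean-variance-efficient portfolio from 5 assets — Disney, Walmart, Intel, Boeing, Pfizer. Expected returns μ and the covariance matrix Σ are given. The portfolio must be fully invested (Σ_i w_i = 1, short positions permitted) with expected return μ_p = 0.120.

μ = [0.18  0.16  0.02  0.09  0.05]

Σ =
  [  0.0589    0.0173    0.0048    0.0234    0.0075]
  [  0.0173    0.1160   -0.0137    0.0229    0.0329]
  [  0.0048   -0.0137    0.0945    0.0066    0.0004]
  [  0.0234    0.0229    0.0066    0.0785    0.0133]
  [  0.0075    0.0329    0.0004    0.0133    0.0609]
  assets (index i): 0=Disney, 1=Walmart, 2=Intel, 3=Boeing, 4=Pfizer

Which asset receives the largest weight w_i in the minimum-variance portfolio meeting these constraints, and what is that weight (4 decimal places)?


Disney (0.4258)

x=Σ⁻¹μ = [2.7389  1.0107  0.2173  0.0288  -0.0700]
y=Σ⁻¹𝟙 = [11.4174  3.7078  10.1119  5.4106  11.7632]
a=μᵀx=0.658154  b=𝟙ᵀx=3.925731  c=𝟙ᵀy=42.410926  D=ac−b²=12.501544
λ₁=(c·0.120−b)/D = (42.410926·0.120−3.925731)/12.501544 = 0.093075
λ₂=(a−b·0.120)/D = (0.658154−3.925731·0.120)/12.501544 = 0.014963
w* = 0.093075·x + 0.014963·y:
  w_0 = 0.093075·2.7389 + 0.014963·11.4174 = 0.4258  (Disney)
  w_1 = 0.093075·1.0107 + 0.014963·3.7078 = 0.1495  (Walmart)
  w_2 = 0.093075·0.2173 + 0.014963·10.1119 = 0.1715  (Intel)
  w_3 = 0.093075·0.0288 + 0.014963·5.4106 = 0.0836  (Boeing)
  w_4 = 0.093075·-0.0700 + 0.014963·11.7632 = 0.1695  (Pfizer)
Σw_i=1.0000  μᵀw=0.1200
σ²=wᵀΣw=λ₁·μ_p+λ₂ = 0.093075·0.120 + 0.014963 = 0.026132 ≈ 0.0261


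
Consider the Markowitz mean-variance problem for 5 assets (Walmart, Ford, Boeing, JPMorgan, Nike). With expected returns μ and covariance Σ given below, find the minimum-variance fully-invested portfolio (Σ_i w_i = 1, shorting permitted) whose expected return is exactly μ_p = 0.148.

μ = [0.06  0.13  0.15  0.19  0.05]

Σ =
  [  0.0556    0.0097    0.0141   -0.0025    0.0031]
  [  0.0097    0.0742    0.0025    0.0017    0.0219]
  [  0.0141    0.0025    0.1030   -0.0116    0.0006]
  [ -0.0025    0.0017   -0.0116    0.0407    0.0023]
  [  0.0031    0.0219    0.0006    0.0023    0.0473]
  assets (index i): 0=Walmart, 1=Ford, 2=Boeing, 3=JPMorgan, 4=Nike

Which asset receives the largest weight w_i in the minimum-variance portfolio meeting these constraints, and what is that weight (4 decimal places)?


JPMorgan (0.4874)

p=Σ⁻¹μ = [0.5626  1.4771  1.9273  5.1871  0.0596]
q=Σ⁻¹𝟙 = [14.6244  5.8591  10.5487  27.3255  16.0079]
a=μᵀp=1.503399  b=𝟙ᵀp=9.213697  c=𝟙ᵀq=74.365633  D=ac−b²=26.908983
λ₁=(c·0.148−b)/D = (74.365633·0.148−9.213697)/26.908983 = 0.066610
λ₂=(a−b·0.148)/D = (1.503399−9.213697·0.148)/26.908983 = 0.005194
w* = 0.066610·p + 0.005194·q:
  w_0 = 0.066610·0.5626 + 0.005194·14.6244 = 0.1134  (Walmart)
  w_1 = 0.066610·1.4771 + 0.005194·5.8591 = 0.1288  (Ford)
  w_2 = 0.066610·1.9273 + 0.005194·10.5487 = 0.1832  (Boeing)
  w_3 = 0.066610·5.1871 + 0.005194·27.3255 = 0.4874  (JPMorgan)
  w_4 = 0.066610·0.0596 + 0.005194·16.0079 = 0.0871  (Nike)
Σw_i=1.0000  μᵀw=0.1480
σ²=wᵀΣw=λ₁·μ_p+λ₂ = 0.066610·0.148 + 0.005194 = 0.015053 ≈ 0.0151


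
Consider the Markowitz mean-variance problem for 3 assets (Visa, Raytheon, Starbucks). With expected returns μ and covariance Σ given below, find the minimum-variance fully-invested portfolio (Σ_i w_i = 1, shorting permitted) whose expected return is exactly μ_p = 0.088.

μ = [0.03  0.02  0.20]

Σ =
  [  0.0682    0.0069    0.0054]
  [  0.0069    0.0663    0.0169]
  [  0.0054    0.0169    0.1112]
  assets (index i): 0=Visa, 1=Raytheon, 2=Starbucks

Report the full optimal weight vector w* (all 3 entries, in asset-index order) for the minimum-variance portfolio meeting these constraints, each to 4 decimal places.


g=Σ⁻¹μ = [0.3159  -0.1933  1.8126]
h=Σ⁻¹𝟙 = [12.9242  12.0733  6.5303]
a=μᵀg=0.368130  b=𝟙ᵀg=1.935254  c=𝟙ᵀh=31.527824  D=ac−b²=7.861144
λ₁=(c·0.088−b)/D = (31.527824·0.088−1.935254)/7.861144 = 0.106752
λ₂=(a−b·0.088)/D = (0.368130−1.935254·0.088)/7.861144 = 0.025165
w* = 0.106752·g + 0.025165·h:
  w_0 = 0.106752·0.3159 + 0.025165·12.9242 = 0.3590  (Visa)
  w_1 = 0.106752·-0.1933 + 0.025165·12.0733 = 0.2832  (Raytheon)
  w_2 = 0.106752·1.8126 + 0.025165·6.5303 = 0.3578  (Starbucks)
Σw_i=1.0000  μᵀw=0.0880
σ²=wᵀΣw=λ₁·μ_p+λ₂ = 0.106752·0.088 + 0.025165 = 0.034560 ≈ 0.0346

0.3590  0.2832  0.3578


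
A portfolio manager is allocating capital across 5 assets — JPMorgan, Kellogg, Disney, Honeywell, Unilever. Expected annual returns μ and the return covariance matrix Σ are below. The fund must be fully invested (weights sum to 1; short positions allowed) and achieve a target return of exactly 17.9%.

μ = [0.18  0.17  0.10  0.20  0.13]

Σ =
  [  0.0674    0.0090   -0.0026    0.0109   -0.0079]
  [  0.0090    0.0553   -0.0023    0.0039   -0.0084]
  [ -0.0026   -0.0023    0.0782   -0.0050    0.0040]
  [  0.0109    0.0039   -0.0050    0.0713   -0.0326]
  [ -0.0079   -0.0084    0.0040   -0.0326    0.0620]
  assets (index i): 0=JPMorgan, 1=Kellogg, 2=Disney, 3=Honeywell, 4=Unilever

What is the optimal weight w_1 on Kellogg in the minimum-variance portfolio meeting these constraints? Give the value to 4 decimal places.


0.2233

g=Σ⁻¹μ = [2.1320  3.2458  1.4842  4.7998  5.2362]
h=Σ⁻¹𝟙 = [12.2387  19.8840  13.8040  27.5765  33.9917]
a=μᵀg=2.724607  b=𝟙ᵀg=16.897846  c=𝟙ᵀh=107.494773  D=ac−b²=7.343854
λ₁=(c·0.179−b)/D = (107.494773·0.179−16.897846)/7.343854 = 0.319140
λ₂=(a−b·0.179)/D = (2.724607−16.897846·0.179)/7.343854 = -0.040865
w* = 0.319140·g + -0.040865·h:
  w_0 = 0.319140·2.1320 + -0.040865·12.2387 = 0.1803  (JPMorgan)
  w_1 = 0.319140·3.2458 + -0.040865·19.8840 = 0.2233  (Kellogg)
  w_2 = 0.319140·1.4842 + -0.040865·13.8040 = -0.0904  (Disney)
  w_3 = 0.319140·4.7998 + -0.040865·27.5765 = 0.4049  (Honeywell)
  w_4 = 0.319140·5.2362 + -0.040865·33.9917 = 0.2820  (Unilever)
Σw_i=1.0000  μᵀw=0.1790
σ²=wᵀΣw=λ₁·μ_p+λ₂ = 0.319140·0.179 + -0.040865 = 0.016261 ≈ 0.0163


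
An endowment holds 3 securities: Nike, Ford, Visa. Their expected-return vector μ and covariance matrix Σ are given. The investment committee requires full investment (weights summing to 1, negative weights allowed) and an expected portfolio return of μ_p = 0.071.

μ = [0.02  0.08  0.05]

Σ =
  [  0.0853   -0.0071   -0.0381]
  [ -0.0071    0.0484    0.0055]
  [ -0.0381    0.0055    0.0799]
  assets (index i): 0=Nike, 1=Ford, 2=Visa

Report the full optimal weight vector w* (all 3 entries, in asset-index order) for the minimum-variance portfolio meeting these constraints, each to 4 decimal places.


x=Σ⁻¹μ = [0.7642  1.6655  0.8755]
y=Σ⁻¹𝟙 = [23.4381  21.5759  22.2068]
a=μᵀx=0.192299  b=𝟙ᵀx=3.305172  c=𝟙ᵀy=67.220763  D=ac−b²=2.002318
λ₁=(c·0.071−b)/D = (67.220763·0.071−3.305172)/2.002318 = 0.732901
λ₂=(a−b·0.071)/D = (0.192299−3.305172·0.071)/2.002318 = -0.021160
w* = 0.732901·x + -0.021160·y:
  w_0 = 0.732901·0.7642 + -0.021160·23.4381 = 0.0641  (Nike)
  w_1 = 0.732901·1.6655 + -0.021160·21.5759 = 0.7641  (Ford)
  w_2 = 0.732901·0.8755 + -0.021160·22.2068 = 0.1718  (Visa)
Σw_i=1.0000  μᵀw=0.0710
σ²=wᵀΣw=λ₁·μ_p+λ₂ = 0.732901·0.071 + -0.021160 = 0.030876 ≈ 0.0309

0.0641  0.7641  0.1718


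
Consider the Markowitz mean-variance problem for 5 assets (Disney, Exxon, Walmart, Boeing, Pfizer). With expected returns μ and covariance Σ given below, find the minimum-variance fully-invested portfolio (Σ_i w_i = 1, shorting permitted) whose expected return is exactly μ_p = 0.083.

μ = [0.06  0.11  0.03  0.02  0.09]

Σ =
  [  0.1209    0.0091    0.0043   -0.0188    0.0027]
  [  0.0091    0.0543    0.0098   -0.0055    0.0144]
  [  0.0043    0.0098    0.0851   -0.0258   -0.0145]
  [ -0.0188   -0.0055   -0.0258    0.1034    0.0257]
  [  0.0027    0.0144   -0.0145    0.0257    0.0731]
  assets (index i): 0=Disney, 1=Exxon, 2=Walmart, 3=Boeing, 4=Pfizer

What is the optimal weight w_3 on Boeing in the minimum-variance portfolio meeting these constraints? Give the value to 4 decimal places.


0.0807

g=Σ⁻¹μ = [0.3713  1.6891  0.3559  0.2215  0.8775]
h=Σ⁻¹𝟙 = [8.6351  13.1447  15.4523  13.5401  9.0763]
a=μᵀg=0.302156  b=𝟙ᵀg=3.515268  c=𝟙ᵀh=59.848563  D=ac−b²=5.726475
λ₁=(c·0.083−b)/D = (59.848563·0.083−3.515268)/5.726475 = 0.253588
λ₂=(a−b·0.083)/D = (0.302156−3.515268·0.083)/5.726475 = 0.001814
w* = 0.253588·g + 0.001814·h:
  w_0 = 0.253588·0.3713 + 0.001814·8.6351 = 0.1098  (Disney)
  w_1 = 0.253588·1.6891 + 0.001814·13.1447 = 0.4522  (Exxon)
  w_2 = 0.253588·0.3559 + 0.001814·15.4523 = 0.1183  (Walmart)
  w_3 = 0.253588·0.2215 + 0.001814·13.5401 = 0.0807  (Boeing)
  w_4 = 0.253588·0.8775 + 0.001814·9.0763 = 0.2390  (Pfizer)
Σw_i=1.0000  μᵀw=0.0830
σ²=wᵀΣw=λ₁·μ_p+λ₂ = 0.253588·0.083 + 0.001814 = 0.022862 ≈ 0.0229


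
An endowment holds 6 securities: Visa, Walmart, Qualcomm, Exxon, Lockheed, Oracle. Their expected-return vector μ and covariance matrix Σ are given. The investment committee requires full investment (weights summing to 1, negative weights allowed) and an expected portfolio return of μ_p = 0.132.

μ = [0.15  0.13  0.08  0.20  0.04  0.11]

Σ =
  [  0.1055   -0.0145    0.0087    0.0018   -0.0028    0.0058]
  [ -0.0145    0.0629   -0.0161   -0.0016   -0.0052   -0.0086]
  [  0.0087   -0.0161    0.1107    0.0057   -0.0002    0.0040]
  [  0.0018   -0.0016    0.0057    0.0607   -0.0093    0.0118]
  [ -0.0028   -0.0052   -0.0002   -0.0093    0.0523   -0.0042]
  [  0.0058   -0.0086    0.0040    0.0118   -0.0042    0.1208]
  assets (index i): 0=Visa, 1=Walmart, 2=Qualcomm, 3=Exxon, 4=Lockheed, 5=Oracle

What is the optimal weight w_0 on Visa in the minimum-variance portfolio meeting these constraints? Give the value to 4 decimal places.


u=Σ⁻¹μ = [1.7172  3.0134  0.8282  3.3790  1.8205  0.7485]
v=Σ⁻¹𝟙 = [11.9913  25.1249  10.5566  18.1955  26.2010  8.2751]
a=μᵀu=1.546543  b=𝟙ᵀu=11.506865  c=𝟙ᵀv=100.344406  D=ac−b²=22.778969
λ₁=(c·0.132−b)/D = (100.344406·0.132−11.506865)/22.778969 = 0.076325
λ₂=(a−b·0.132)/D = (1.546543−11.506865·0.132)/22.778969 = 0.001213
w* = 0.076325·u + 0.001213·v:
  w_0 = 0.076325·1.7172 + 0.001213·11.9913 = 0.1456  (Visa)
  w_1 = 0.076325·3.0134 + 0.001213·25.1249 = 0.2605  (Walmart)
  w_2 = 0.076325·0.8282 + 0.001213·10.5566 = 0.0760  (Qualcomm)
  w_3 = 0.076325·3.3790 + 0.001213·18.1955 = 0.2800  (Exxon)
  w_4 = 0.076325·1.8205 + 0.001213·26.2010 = 0.1707  (Lockheed)
  w_5 = 0.076325·0.7485 + 0.001213·8.2751 = 0.0672  (Oracle)
Σw_i=1.0000  μᵀw=0.1320
σ²=wᵀΣw=λ₁·μ_p+λ₂ = 0.076325·0.132 + 0.001213 = 0.011288 ≈ 0.0113

0.1456


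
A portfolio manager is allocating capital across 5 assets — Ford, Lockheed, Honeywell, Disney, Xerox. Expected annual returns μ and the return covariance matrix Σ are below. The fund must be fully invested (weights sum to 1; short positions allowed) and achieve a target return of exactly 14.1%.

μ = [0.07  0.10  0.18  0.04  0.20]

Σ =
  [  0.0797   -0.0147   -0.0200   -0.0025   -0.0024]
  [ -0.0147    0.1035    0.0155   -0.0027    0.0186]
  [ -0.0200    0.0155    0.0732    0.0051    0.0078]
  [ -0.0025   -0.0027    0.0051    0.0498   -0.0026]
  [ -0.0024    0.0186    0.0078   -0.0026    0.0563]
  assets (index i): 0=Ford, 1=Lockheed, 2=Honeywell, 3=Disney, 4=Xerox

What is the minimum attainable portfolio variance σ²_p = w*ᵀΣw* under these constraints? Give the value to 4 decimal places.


g=Σ⁻¹μ = [1.6683  0.2764  2.4551  0.8192  3.2299]
h=Σ⁻¹𝟙 = [18.6537  8.0765  14.0100  20.7982  14.9084]
a=μᵀg=1.265079  b=𝟙ᵀg=8.448818  c=𝟙ᵀh=76.446801  D=ac−b²=25.328719
λ₁=(c·0.141−b)/D = (76.446801·0.141−8.448818)/25.328719 = 0.091998
λ₂=(a−b·0.141)/D = (1.265079−8.448818·0.141)/25.328719 = 0.002914
w* = 0.091998·g + 0.002914·h:
  w_0 = 0.091998·1.6683 + 0.002914·18.6537 = 0.2078  (Ford)
  w_1 = 0.091998·0.2764 + 0.002914·8.0765 = 0.0490  (Lockheed)
  w_2 = 0.091998·2.4551 + 0.002914·14.0100 = 0.2667  (Honeywell)
  w_3 = 0.091998·0.8192 + 0.002914·20.7982 = 0.1360  (Disney)
  w_4 = 0.091998·3.2299 + 0.002914·14.9084 = 0.3406  (Xerox)
Σw_i=1.0000  μᵀw=0.1410
σ²=wᵀΣw=λ₁·μ_p+λ₂ = 0.091998·0.141 + 0.002914 = 0.015885 ≈ 0.0159

0.0159


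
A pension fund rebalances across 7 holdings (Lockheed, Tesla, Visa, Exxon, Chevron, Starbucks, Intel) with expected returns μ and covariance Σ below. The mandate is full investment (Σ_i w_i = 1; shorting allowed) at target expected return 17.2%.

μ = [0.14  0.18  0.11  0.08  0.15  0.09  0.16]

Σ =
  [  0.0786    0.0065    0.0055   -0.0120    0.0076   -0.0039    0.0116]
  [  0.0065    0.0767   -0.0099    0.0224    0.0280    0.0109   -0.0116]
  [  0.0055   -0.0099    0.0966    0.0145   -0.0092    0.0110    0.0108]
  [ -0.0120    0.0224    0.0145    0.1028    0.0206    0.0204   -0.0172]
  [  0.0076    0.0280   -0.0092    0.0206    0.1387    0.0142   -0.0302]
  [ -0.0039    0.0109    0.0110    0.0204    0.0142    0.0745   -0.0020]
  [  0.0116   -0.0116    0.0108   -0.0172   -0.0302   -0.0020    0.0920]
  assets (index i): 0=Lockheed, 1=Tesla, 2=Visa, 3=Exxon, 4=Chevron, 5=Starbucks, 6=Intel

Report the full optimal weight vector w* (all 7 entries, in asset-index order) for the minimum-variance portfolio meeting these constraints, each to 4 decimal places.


0.0996  0.4527  0.1175  -0.0959  0.1593  -0.0676  0.3344

g=Σ⁻¹μ = [1.1986  2.1522  1.0294  0.3474  1.0065  0.5746  2.1464]
h=Σ⁻¹𝟙 = [10.2974  9.6596  7.8108  7.0053  6.2065  8.6540  13.4074]
a=μᵀg=1.242324  b=𝟙ᵀg=8.454987  c=𝟙ᵀh=63.040979  D=ac−b²=6.830509
λ₁=(c·0.172−b)/D = (63.040979·0.172−8.454987)/6.830509 = 0.349617
λ₂=(a−b·0.172)/D = (1.242324−8.454987·0.172)/6.830509 = -0.031028
w* = 0.349617·g + -0.031028·h:
  w_0 = 0.349617·1.1986 + -0.031028·10.2974 = 0.0996  (Lockheed)
  w_1 = 0.349617·2.1522 + -0.031028·9.6596 = 0.4527  (Tesla)
  w_2 = 0.349617·1.0294 + -0.031028·7.8108 = 0.1175  (Visa)
  w_3 = 0.349617·0.3474 + -0.031028·7.0053 = -0.0959  (Exxon)
  w_4 = 0.349617·1.0065 + -0.031028·6.2065 = 0.1593  (Chevron)
  w_5 = 0.349617·0.5746 + -0.031028·8.6540 = -0.0676  (Starbucks)
  w_6 = 0.349617·2.1464 + -0.031028·13.4074 = 0.3344  (Intel)
Σw_i=1.0000  μᵀw=0.1720
σ²=wᵀΣw=λ₁·μ_p+λ₂ = 0.349617·0.172 + -0.031028 = 0.029107 ≈ 0.0291


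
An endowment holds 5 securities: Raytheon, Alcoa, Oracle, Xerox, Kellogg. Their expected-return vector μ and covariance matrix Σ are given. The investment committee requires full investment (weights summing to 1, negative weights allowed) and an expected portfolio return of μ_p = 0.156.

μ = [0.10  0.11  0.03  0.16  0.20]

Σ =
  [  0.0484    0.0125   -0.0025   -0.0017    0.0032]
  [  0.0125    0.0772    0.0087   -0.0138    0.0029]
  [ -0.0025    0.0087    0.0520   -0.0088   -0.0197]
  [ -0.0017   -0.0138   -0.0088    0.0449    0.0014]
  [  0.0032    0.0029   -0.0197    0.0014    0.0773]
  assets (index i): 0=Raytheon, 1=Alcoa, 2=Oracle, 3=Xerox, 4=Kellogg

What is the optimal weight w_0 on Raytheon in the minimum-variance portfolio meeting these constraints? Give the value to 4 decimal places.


x=Σ⁻¹μ = [1.7383  1.5748  2.2722  4.4665  2.9545]
y=Σ⁻¹𝟙 = [19.1852  11.3665  30.8563  31.9467  19.0011]
a=μᵀx=1.720754  b=𝟙ᵀx=13.006230  c=𝟙ᵀy=112.355895  D=ac−b²=24.174847
λ₁=(c·0.156−b)/D = (112.355895·0.156−13.006230)/24.174847 = 0.187025
λ₂=(a−b·0.156)/D = (1.720754−13.006230·0.156)/24.174847 = -0.012750
w* = 0.187025·x + -0.012750·y:
  w_0 = 0.187025·1.7383 + -0.012750·19.1852 = 0.0805  (Raytheon)
  w_1 = 0.187025·1.5748 + -0.012750·11.3665 = 0.1496  (Alcoa)
  w_2 = 0.187025·2.2722 + -0.012750·30.8563 = 0.0315  (Oracle)
  w_3 = 0.187025·4.4665 + -0.012750·31.9467 = 0.4280  (Xerox)
  w_4 = 0.187025·2.9545 + -0.012750·19.0011 = 0.3103  (Kellogg)
Σw_i=1.0000  μᵀw=0.1560
σ²=wᵀΣw=λ₁·μ_p+λ₂ = 0.187025·0.156 + -0.012750 = 0.016426 ≈ 0.0164

0.0805


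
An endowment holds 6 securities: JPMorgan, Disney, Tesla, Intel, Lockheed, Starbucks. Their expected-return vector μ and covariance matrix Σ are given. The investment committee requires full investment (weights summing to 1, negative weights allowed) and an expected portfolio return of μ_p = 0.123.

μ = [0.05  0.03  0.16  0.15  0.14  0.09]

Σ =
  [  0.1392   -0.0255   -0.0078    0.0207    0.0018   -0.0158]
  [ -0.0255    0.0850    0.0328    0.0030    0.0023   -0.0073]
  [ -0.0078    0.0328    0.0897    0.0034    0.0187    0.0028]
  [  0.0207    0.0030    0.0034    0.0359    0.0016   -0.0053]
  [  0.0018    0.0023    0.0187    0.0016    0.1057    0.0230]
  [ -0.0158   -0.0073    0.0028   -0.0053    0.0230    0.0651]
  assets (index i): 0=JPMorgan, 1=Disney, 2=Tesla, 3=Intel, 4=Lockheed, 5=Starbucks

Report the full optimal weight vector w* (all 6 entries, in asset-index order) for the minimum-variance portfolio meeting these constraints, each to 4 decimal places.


0.0534  0.0732  0.1325  0.4457  0.0703  0.2248

g=Σ⁻¹μ = [-0.1079  -0.3292  1.5437  4.2906  0.7007  1.3548]
h=Σ⁻¹𝟙 = [8.4239  13.1531  4.8006  24.1428  3.6022  19.3668]
a=μᵀg=1.095331  b=𝟙ᵀg=7.452610  c=𝟙ᵀh=73.489329  D=ac−b²=24.953769
λ₁=(c·0.123−b)/D = (73.489329·0.123−7.452610)/24.953769 = 0.063581
λ₂=(a−b·0.123)/D = (1.095331−7.452610·0.123)/24.953769 = 0.007160
w* = 0.063581·g + 0.007160·h:
  w_0 = 0.063581·-0.1079 + 0.007160·8.4239 = 0.0534  (JPMorgan)
  w_1 = 0.063581·-0.3292 + 0.007160·13.1531 = 0.0732  (Disney)
  w_2 = 0.063581·1.5437 + 0.007160·4.8006 = 0.1325  (Tesla)
  w_3 = 0.063581·4.2906 + 0.007160·24.1428 = 0.4457  (Intel)
  w_4 = 0.063581·0.7007 + 0.007160·3.6022 = 0.0703  (Lockheed)
  w_5 = 0.063581·1.3548 + 0.007160·19.3668 = 0.2248  (Starbucks)
Σw_i=1.0000  μᵀw=0.1230
σ²=wᵀΣw=λ₁·μ_p+λ₂ = 0.063581·0.123 + 0.007160 = 0.014980 ≈ 0.0150


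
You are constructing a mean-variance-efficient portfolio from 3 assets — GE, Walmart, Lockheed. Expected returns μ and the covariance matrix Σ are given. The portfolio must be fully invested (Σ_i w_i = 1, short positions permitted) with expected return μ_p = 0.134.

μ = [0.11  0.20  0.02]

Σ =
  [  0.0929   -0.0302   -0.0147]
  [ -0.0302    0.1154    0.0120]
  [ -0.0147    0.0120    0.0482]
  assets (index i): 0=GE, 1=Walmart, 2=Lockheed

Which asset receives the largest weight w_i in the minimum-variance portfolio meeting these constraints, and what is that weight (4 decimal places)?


Walmart (0.4279)

u=Σ⁻¹μ = [1.9737  2.2009  0.4690]
v=Σ⁻¹𝟙 = [18.0436  10.9411  23.5259]
a=μᵀu=0.666661  b=𝟙ᵀu=4.643543  c=𝟙ᵀv=52.510644  D=ac−b²=13.444326
λ₁=(c·0.134−b)/D = (52.510644·0.134−4.643543)/13.444326 = 0.177985
λ₂=(a−b·0.134)/D = (0.666661−4.643543·0.134)/13.444326 = 0.003304
w* = 0.177985·u + 0.003304·v:
  w_0 = 0.177985·1.9737 + 0.003304·18.0436 = 0.4109  (GE)
  w_1 = 0.177985·2.2009 + 0.003304·10.9411 = 0.4279  (Walmart)
  w_2 = 0.177985·0.4690 + 0.003304·23.5259 = 0.1612  (Lockheed)
Σw_i=1.0000  μᵀw=0.1340
σ²=wᵀΣw=λ₁·μ_p+λ₂ = 0.177985·0.134 + 0.003304 = 0.027154 ≈ 0.0272


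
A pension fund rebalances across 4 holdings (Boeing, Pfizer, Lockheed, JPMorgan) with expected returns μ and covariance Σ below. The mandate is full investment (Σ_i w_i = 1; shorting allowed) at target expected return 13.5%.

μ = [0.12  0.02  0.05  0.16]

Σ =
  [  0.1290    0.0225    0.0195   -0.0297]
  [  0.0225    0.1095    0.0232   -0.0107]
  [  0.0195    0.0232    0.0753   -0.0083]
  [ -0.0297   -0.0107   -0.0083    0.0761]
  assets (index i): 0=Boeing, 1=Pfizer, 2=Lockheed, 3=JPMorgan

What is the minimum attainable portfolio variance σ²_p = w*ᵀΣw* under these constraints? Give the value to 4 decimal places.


p=Σ⁻¹μ = [1.4698  0.0263  0.5776  2.7428]
q=Σ⁻¹𝟙 = [9.2788  6.7685  10.8752  18.8997]
a=μᵀp=0.644637  b=𝟙ᵀp=4.816536  c=𝟙ᵀq=45.822169  D=ac−b²=6.339664
λ₁=(c·0.135−b)/D = (45.822169·0.135−4.816536)/6.339664 = 0.216014
λ₂=(a−b·0.135)/D = (0.644637−4.816536·0.135)/6.339664 = -0.000883
w* = 0.216014·p + -0.000883·q:
  w_0 = 0.216014·1.4698 + -0.000883·9.2788 = 0.3093  (Boeing)
  w_1 = 0.216014·0.0263 + -0.000883·6.7685 = -0.0003  (Pfizer)
  w_2 = 0.216014·0.5776 + -0.000883·10.8752 = 0.1152  (Lockheed)
  w_3 = 0.216014·2.7428 + -0.000883·18.8997 = 0.5758  (JPMorgan)
Σw_i=1.0000  μᵀw=0.1350
σ²=wᵀΣw=λ₁·μ_p+λ₂ = 0.216014·0.135 + -0.000883 = 0.028279 ≈ 0.0283

0.0283


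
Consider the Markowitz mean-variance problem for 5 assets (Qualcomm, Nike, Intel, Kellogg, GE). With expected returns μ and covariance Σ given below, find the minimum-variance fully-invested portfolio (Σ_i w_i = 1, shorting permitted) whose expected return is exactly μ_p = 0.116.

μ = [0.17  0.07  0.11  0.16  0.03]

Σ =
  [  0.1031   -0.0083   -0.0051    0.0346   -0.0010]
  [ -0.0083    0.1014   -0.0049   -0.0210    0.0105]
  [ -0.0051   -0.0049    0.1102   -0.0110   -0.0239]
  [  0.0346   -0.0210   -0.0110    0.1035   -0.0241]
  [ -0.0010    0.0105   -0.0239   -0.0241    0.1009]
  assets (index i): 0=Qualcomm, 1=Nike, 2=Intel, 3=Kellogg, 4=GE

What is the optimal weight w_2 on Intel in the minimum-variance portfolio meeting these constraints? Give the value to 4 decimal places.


0.2270

g=Σ⁻¹μ = [1.2377  1.1248  1.4878  1.7423  0.9611]
h=Σ⁻¹𝟙 = [6.4590  12.6471  14.9058  15.3446  15.8545]
a=μᵀg=0.760403  b=𝟙ᵀg=6.553736  c=𝟙ᵀh=65.210999  D=ac−b²=6.635161
λ₁=(c·0.116−b)/D = (65.210999·0.116−6.553736)/6.635161 = 0.152331
λ₂=(a−b·0.116)/D = (0.760403−6.553736·0.116)/6.635161 = 0.000026
w* = 0.152331·g + 0.000026·h:
  w_0 = 0.152331·1.2377 + 0.000026·6.4590 = 0.1887  (Qualcomm)
  w_1 = 0.152331·1.1248 + 0.000026·12.6471 = 0.1717  (Nike)
  w_2 = 0.152331·1.4878 + 0.000026·14.9058 = 0.2270  (Intel)
  w_3 = 0.152331·1.7423 + 0.000026·15.3446 = 0.2658  (Kellogg)
  w_4 = 0.152331·0.9611 + 0.000026·15.8545 = 0.1468  (GE)
Σw_i=1.0000  μᵀw=0.1160
σ²=wᵀΣw=λ₁·μ_p+λ₂ = 0.152331·0.116 + 0.000026 = 0.017696 ≈ 0.0177


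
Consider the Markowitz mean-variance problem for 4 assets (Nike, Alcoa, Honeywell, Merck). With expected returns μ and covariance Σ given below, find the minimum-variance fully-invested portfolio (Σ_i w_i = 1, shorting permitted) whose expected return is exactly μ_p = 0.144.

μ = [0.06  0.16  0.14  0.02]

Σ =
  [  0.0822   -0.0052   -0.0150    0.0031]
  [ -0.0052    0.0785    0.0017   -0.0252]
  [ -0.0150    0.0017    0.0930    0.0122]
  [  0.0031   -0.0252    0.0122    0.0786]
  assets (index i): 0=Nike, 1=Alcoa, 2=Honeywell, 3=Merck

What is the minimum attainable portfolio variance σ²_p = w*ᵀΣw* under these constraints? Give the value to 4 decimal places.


0.0353

g=Σ⁻¹μ = [1.1325  2.3070  1.5529  0.7084]
h=Σ⁻¹𝟙 = [14.6664  18.7839  10.6077  16.5200]
a=μᵀg=0.668655  b=𝟙ᵀg=5.700895  c=𝟙ᵀh=60.578102  D=ac−b²=8.005642
λ₁=(c·0.144−b)/D = (60.578102·0.144−5.700895)/8.005642 = 0.377528
λ₂=(a−b·0.144)/D = (0.668655−5.700895·0.144)/8.005642 = -0.019021
w* = 0.377528·g + -0.019021·h:
  w_0 = 0.377528·1.1325 + -0.019021·14.6664 = 0.1486  (Nike)
  w_1 = 0.377528·2.3070 + -0.019021·18.7839 = 0.5137  (Alcoa)
  w_2 = 0.377528·1.5529 + -0.019021·10.6077 = 0.3845  (Honeywell)
  w_3 = 0.377528·0.7084 + -0.019021·16.5200 = -0.0468  (Merck)
Σw_i=1.0000  μᵀw=0.1440
σ²=wᵀΣw=λ₁·μ_p+λ₂ = 0.377528·0.144 + -0.019021 = 0.035343 ≈ 0.0353


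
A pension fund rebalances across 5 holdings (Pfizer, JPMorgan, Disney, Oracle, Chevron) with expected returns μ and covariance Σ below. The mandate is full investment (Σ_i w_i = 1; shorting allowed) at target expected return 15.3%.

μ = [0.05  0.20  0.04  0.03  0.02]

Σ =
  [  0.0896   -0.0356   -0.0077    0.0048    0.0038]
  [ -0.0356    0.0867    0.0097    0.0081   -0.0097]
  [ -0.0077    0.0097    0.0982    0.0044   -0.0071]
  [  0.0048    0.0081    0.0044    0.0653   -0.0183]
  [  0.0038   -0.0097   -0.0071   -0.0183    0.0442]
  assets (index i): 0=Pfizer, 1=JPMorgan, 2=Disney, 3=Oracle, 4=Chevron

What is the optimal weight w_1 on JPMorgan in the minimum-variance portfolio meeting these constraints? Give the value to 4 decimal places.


x=Σ⁻¹μ = [1.7539  3.0962  0.3100  0.2426  1.1314]
y=Σ⁻¹𝟙 = [17.1894  19.3892  11.2720  20.9418  35.8828]
a=μᵀx=0.749241  b=𝟙ᵀx=6.534093  c=𝟙ᵀy=104.675156  D=ac−b²=35.732525
λ₁=(c·0.153−b)/D = (104.675156·0.153−6.534093)/35.732525 = 0.265338
λ₂=(a−b·0.153)/D = (0.749241−6.534093·0.153)/35.732525 = -0.007010
w* = 0.265338·x + -0.007010·y:
  w_0 = 0.265338·1.7539 + -0.007010·17.1894 = 0.3449  (Pfizer)
  w_1 = 0.265338·3.0962 + -0.007010·19.3892 = 0.6856  (JPMorgan)
  w_2 = 0.265338·0.3100 + -0.007010·11.2720 = 0.0032  (Disney)
  w_3 = 0.265338·0.2426 + -0.007010·20.9418 = -0.0824  (Oracle)
  w_4 = 0.265338·1.1314 + -0.007010·35.8828 = 0.0487  (Chevron)
Σw_i=1.0000  μᵀw=0.1530
σ²=wᵀΣw=λ₁·μ_p+λ₂ = 0.265338·0.153 + -0.007010 = 0.033587 ≈ 0.0336

0.6856


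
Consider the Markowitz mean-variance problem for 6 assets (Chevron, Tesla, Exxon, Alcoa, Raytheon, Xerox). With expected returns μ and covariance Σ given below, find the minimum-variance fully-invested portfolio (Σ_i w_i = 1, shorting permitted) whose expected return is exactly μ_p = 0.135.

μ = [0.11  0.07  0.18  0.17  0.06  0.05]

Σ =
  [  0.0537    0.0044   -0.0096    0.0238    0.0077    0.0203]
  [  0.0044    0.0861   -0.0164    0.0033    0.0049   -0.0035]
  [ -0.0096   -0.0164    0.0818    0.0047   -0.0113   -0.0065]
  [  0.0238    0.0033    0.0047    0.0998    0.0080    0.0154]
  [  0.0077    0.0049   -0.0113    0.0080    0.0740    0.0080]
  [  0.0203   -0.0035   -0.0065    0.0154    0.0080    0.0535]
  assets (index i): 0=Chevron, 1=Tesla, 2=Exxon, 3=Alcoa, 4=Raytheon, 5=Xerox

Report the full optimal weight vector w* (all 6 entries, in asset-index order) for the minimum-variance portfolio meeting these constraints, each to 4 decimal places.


0.2438  0.1412  0.3721  0.1519  0.0943  -0.0033

g=Σ⁻¹μ = [1.7785  1.1646  2.7192  1.0074  0.8277  0.2526]
h=Σ⁻¹𝟙 = [12.5020  14.4602  19.3298  2.3902  12.3586  14.7063]
a=μᵀg=1.000161  b=𝟙ᵀg=7.749952  c=𝟙ᵀh=75.747042  D=ac−b²=15.697511
λ₁=(c·0.135−b)/D = (75.747042·0.135−7.749952)/15.697511 = 0.157726
λ₂=(a−b·0.135)/D = (1.000161−7.749952·0.135)/15.697511 = -0.002936
w* = 0.157726·g + -0.002936·h:
  w_0 = 0.157726·1.7785 + -0.002936·12.5020 = 0.2438  (Chevron)
  w_1 = 0.157726·1.1646 + -0.002936·14.4602 = 0.1412  (Tesla)
  w_2 = 0.157726·2.7192 + -0.002936·19.3298 = 0.3721  (Exxon)
  w_3 = 0.157726·1.0074 + -0.002936·2.3902 = 0.1519  (Alcoa)
  w_4 = 0.157726·0.8277 + -0.002936·12.3586 = 0.0943  (Raytheon)
  w_5 = 0.157726·0.2526 + -0.002936·14.7063 = -0.0033  (Xerox)
Σw_i=1.0000  μᵀw=0.1350
σ²=wᵀΣw=λ₁·μ_p+λ₂ = 0.157726·0.135 + -0.002936 = 0.018357 ≈ 0.0184


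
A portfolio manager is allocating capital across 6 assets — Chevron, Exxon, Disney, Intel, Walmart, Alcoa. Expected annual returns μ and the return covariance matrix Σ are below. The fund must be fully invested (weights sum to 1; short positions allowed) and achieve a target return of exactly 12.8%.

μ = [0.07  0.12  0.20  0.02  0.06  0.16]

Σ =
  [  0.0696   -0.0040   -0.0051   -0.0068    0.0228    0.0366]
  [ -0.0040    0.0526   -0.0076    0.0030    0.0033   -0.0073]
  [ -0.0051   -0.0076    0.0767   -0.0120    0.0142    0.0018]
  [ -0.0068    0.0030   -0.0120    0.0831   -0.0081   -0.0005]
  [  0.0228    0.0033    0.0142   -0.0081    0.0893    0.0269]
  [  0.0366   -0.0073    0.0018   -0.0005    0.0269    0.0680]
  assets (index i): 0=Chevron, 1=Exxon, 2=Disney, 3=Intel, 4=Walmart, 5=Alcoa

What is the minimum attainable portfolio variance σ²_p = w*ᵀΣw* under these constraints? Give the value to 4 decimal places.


0.0130

g=Σ⁻¹μ = [0.2618  3.1560  3.1035  0.5355  -0.7962  2.7876]
h=Σ⁻¹𝟙 = [12.9315  22.7049  17.7631  15.1825  3.0092  8.6342]
a=μᵀg=1.426684  b=𝟙ᵀg=9.048070  c=𝟙ᵀh=80.225306  D=ac−b²=32.588603
λ₁=(c·0.128−b)/D = (80.225306·0.128−9.048070)/32.588603 = 0.037460
λ₂=(a−b·0.128)/D = (1.426684−9.048070·0.128)/32.588603 = 0.008240
w* = 0.037460·g + 0.008240·h:
  w_0 = 0.037460·0.2618 + 0.008240·12.9315 = 0.1164  (Chevron)
  w_1 = 0.037460·3.1560 + 0.008240·22.7049 = 0.3053  (Exxon)
  w_2 = 0.037460·3.1035 + 0.008240·17.7631 = 0.2626  (Disney)
  w_3 = 0.037460·0.5355 + 0.008240·15.1825 = 0.1452  (Intel)
  w_4 = 0.037460·-0.7962 + 0.008240·3.0092 = -0.0050  (Walmart)
  w_5 = 0.037460·2.7876 + 0.008240·8.6342 = 0.1756  (Alcoa)
Σw_i=1.0000  μᵀw=0.1280
σ²=wᵀΣw=λ₁·μ_p+λ₂ = 0.037460·0.128 + 0.008240 = 0.013035 ≈ 0.0130


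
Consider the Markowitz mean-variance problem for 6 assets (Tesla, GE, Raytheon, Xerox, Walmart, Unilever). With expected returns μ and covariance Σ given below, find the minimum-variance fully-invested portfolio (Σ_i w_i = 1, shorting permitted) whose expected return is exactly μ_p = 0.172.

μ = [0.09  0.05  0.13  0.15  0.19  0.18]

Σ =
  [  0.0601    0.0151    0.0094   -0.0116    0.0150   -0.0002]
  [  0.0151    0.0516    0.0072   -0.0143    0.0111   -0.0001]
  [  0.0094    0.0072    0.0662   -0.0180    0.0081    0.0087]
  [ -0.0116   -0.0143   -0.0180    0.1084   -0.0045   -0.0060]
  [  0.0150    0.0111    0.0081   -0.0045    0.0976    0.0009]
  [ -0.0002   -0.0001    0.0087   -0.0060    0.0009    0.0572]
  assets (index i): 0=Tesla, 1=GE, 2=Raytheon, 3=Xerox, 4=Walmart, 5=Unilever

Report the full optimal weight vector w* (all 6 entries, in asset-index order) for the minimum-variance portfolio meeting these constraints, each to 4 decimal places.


g=Σ⁻¹μ = [1.0752  0.6546  1.7072  2.1074  1.6340  3.0874]
h=Σ⁻¹𝟙 = [11.9554  17.3009  12.9255  16.1315  5.9534  17.1871]
a=μᵀg=1.533750  b=𝟙ᵀg=10.265903  c=𝟙ᵀh=81.453840  D=ac−b²=19.541069
λ₁=(c·0.172−b)/D = (81.453840·0.172−10.265903)/19.541069 = 0.191605
λ₂=(a−b·0.172)/D = (1.533750−10.265903·0.172)/19.541069 = -0.011872
w* = 0.191605·g + -0.011872·h:
  w_0 = 0.191605·1.0752 + -0.011872·11.9554 = 0.0641  (Tesla)
  w_1 = 0.191605·0.6546 + -0.011872·17.3009 = -0.0800  (GE)
  w_2 = 0.191605·1.7072 + -0.011872·12.9255 = 0.1737  (Raytheon)
  w_3 = 0.191605·2.1074 + -0.011872·16.1315 = 0.2123  (Xerox)
  w_4 = 0.191605·1.6340 + -0.011872·5.9534 = 0.2424  (Walmart)
  w_5 = 0.191605·3.0874 + -0.011872·17.1871 = 0.3875  (Unilever)
Σw_i=1.0000  μᵀw=0.1720
σ²=wᵀΣw=λ₁·μ_p+λ₂ = 0.191605·0.172 + -0.011872 = 0.021084 ≈ 0.0211

0.0641  -0.0800  0.1737  0.2123  0.2424  0.3875


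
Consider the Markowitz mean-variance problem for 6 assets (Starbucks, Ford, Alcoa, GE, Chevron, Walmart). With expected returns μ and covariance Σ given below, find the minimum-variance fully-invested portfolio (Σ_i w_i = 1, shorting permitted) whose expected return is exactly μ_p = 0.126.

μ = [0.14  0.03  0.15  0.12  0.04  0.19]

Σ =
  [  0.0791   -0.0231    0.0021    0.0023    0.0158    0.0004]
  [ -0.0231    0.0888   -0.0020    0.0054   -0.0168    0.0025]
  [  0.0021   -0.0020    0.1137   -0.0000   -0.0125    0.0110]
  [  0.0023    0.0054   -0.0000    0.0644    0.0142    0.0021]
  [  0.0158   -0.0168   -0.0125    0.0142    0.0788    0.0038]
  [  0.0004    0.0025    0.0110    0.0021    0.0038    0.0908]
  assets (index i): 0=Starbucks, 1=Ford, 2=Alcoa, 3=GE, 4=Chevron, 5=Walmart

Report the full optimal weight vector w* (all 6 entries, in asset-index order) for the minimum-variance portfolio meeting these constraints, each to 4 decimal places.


0.2373  0.1418  0.1454  0.1998  0.0643  0.2114

g=Σ⁻¹μ = [1.8756  0.7104  1.1223  1.6596  0.0709  1.8874]
h=Σ⁻¹𝟙 = [14.4198  16.7093  9.3695  10.5693  12.5291  8.5858]
a=μᵀg=1.012836  b=𝟙ᵀg=7.326243  c=𝟙ᵀh=72.182696  D=ac−b²=19.435413
λ₁=(c·0.126−b)/D = (72.182696·0.126−7.326243)/19.435413 = 0.091008
λ₂=(a−b·0.126)/D = (1.012836−7.326243·0.126)/19.435413 = 0.004617
w* = 0.091008·g + 0.004617·h:
  w_0 = 0.091008·1.8756 + 0.004617·14.4198 = 0.2373  (Starbucks)
  w_1 = 0.091008·0.7104 + 0.004617·16.7093 = 0.1418  (Ford)
  w_2 = 0.091008·1.1223 + 0.004617·9.3695 = 0.1454  (Alcoa)
  w_3 = 0.091008·1.6596 + 0.004617·10.5693 = 0.1998  (GE)
  w_4 = 0.091008·0.0709 + 0.004617·12.5291 = 0.0643  (Chevron)
  w_5 = 0.091008·1.8874 + 0.004617·8.5858 = 0.2114  (Walmart)
Σw_i=1.0000  μᵀw=0.1260
σ²=wᵀΣw=λ₁·μ_p+λ₂ = 0.091008·0.126 + 0.004617 = 0.016084 ≈ 0.0161


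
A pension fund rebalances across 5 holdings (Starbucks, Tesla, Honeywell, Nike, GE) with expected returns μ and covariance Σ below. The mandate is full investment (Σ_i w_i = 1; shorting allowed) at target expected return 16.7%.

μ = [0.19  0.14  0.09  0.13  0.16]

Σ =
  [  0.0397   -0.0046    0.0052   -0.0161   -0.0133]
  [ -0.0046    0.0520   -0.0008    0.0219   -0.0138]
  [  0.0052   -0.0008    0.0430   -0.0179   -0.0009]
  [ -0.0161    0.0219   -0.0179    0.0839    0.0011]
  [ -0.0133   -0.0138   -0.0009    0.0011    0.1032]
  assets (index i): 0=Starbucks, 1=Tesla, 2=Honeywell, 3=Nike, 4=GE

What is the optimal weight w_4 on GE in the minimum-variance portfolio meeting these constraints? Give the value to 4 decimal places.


g=Σ⁻¹μ = [6.7945  3.0039  2.4498  2.5549  2.8219]
h=Σ⁻¹𝟙 = [37.5530  19.1861  27.6706  19.7961  17.1255]
a=μᵀg=2.715632  b=𝟙ᵀg=17.625061  c=𝟙ᵀh=121.331370  D=ac−b²=18.848503
λ₁=(c·0.167−b)/D = (121.331370·0.167−17.625061)/18.848503 = 0.139920
λ₂=(a−b·0.167)/D = (2.715632−17.625061·0.167)/18.848503 = -0.012083
w* = 0.139920·g + -0.012083·h:
  w_0 = 0.139920·6.7945 + -0.012083·37.5530 = 0.4969  (Starbucks)
  w_1 = 0.139920·3.0039 + -0.012083·19.1861 = 0.1885  (Tesla)
  w_2 = 0.139920·2.4498 + -0.012083·27.6706 = 0.0084  (Honeywell)
  w_3 = 0.139920·2.5549 + -0.012083·19.7961 = 0.1183  (Nike)
  w_4 = 0.139920·2.8219 + -0.012083·17.1255 = 0.1879  (GE)
Σw_i=1.0000  μᵀw=0.1670
σ²=wᵀΣw=λ₁·μ_p+λ₂ = 0.139920·0.167 + -0.012083 = 0.011283 ≈ 0.0113

0.1879
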